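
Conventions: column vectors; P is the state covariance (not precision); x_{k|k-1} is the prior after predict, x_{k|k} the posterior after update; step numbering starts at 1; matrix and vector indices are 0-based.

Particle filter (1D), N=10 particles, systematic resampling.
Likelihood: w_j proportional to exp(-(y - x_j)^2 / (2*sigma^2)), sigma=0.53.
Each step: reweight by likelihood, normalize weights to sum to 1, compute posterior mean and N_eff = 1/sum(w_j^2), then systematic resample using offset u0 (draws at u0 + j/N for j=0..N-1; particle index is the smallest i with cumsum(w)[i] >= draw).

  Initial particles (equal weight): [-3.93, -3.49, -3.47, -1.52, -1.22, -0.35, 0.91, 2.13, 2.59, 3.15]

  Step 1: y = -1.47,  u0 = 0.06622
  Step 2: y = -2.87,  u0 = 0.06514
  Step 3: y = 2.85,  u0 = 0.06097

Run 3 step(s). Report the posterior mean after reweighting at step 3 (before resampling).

step 1: w=[0.0000, 0.0004, 0.0004, 0.4980, 0.4476, 0.0536, 0.0000, 0.0000, 0.0000, 0.0000]  mean=-1.3244  Neff=2.2163  idx=[3, 3, 3, 3, 3, 4, 4, 4, 4, 5]
step 2: w=[0.1722, 0.1722, 0.1722, 0.1722, 0.1722, 0.0347, 0.0347, 0.0347, 0.0347, 0.0001]  mean=-1.4783  Neff=6.5305  idx=[0, 0, 1, 2, 2, 3, 3, 4, 5, 7]
step 3: w=[0.0053, 0.0053, 0.0053, 0.0053, 0.0053, 0.0053, 0.0053, 0.0053, 0.4789, 0.4789]  mean=-1.2327  Neff=2.1793  idx=[8, 8, 8, 8, 8, 9, 9, 9, 9, 9]

post_mean = -1.2327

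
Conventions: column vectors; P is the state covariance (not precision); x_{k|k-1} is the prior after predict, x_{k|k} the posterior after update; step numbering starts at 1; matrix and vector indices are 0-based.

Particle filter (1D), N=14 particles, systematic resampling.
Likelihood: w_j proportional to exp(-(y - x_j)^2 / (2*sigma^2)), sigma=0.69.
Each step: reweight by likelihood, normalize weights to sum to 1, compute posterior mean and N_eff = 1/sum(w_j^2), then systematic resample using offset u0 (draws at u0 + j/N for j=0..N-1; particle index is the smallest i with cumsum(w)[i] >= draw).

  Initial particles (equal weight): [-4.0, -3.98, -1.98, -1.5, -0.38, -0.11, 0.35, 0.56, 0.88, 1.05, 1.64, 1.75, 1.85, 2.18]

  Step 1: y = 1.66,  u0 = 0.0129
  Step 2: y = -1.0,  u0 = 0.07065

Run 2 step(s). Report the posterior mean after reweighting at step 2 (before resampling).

step 1: w=[0.0000, 0.0000, 0.0000, 0.0000, 0.0023, 0.0069, 0.0305, 0.0519, 0.0976, 0.1251, 0.1849, 0.1834, 0.1781, 0.1392]  mean=1.5125  Neff=6.7667  idx=[6, 7, 8, 9, 9, 10, 10, 11, 11, 11, 12, 12, 13, 13]
step 2: w=[0.5332, 0.2806, 0.0883, 0.0438, 0.0438, 0.0024, 0.0024, 0.0013, 0.0013, 0.0013, 0.0007, 0.0007, 0.0001, 0.0001]  mean=0.5311  Neff=2.6687  idx=[0, 0, 0, 0, 0, 0, 0, 1, 1, 1, 1, 2, 3, 11]

post_mean = 0.5311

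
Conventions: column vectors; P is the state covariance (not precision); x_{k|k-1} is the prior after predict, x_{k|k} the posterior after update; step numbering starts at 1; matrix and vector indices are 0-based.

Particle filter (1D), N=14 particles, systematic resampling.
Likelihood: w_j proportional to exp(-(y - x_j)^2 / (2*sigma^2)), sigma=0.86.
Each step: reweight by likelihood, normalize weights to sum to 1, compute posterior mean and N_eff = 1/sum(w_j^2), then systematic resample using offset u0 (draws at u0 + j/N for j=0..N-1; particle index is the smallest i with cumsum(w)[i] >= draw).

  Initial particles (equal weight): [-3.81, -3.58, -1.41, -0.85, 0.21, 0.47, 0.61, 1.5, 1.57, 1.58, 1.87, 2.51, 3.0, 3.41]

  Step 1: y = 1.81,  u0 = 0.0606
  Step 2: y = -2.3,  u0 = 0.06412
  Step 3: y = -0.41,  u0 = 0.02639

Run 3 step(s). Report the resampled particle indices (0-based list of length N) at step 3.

resampled_idx = [0, 1, 2, 2, 3, 4, 5, 6, 7, 8, 9, 10, 11, 12]

step 1: w=[0.0000, 0.0000, 0.0002, 0.0014, 0.0295, 0.0495, 0.0629, 0.1561, 0.1603, 0.1608, 0.1662, 0.1196, 0.0640, 0.0295]  mean=1.7100  Neff=7.6866  idx=[5, 6, 7, 7, 8, 8, 9, 9, 10, 10, 10, 11, 12, 13]
step 2: w=[0.6109, 0.3569, 0.0063, 0.0063, 0.0044, 0.0044, 0.0042, 0.0042, 0.0009, 0.0009, 0.0009, 0.0000, 0.0000, 0.0000]  mean=0.5554  Neff=1.9973  idx=[0, 0, 0, 0, 0, 0, 0, 0, 1, 1, 1, 1, 1, 6]
step 3: w=[0.0813, 0.0813, 0.0813, 0.0813, 0.0813, 0.0813, 0.0813, 0.0813, 0.0680, 0.0680, 0.0680, 0.0680, 0.0680, 0.0094]  mean=0.5280  Neff=13.1375  idx=[0, 1, 2, 2, 3, 4, 5, 6, 7, 8, 9, 10, 11, 12]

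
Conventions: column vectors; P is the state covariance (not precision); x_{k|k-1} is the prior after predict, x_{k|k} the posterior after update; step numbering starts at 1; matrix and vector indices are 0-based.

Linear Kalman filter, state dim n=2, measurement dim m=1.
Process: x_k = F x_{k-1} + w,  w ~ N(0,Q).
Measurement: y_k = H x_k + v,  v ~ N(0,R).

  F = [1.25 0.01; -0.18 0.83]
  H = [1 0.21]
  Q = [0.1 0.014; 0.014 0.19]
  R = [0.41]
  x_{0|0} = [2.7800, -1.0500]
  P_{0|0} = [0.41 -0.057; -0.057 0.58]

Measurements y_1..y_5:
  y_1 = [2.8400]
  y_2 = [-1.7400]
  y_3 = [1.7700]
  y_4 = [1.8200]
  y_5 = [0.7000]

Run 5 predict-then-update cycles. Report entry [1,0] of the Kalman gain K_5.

K[1,0] = -0.0823

step 1: x^-=[3.4645, -1.3719]  P^-=[0.7393 -0.1325; -0.1325 0.6199]  S=[1.1210]  K=[0.6347; -0.0020]  nu=[-0.3364]  x^+=[3.2510, -1.3712]  P^+=[0.2877 -0.1310; -0.1310 0.6199]
step 2: x^-=[4.0500, -1.7233]  P^-=[0.5464 -0.1813; -0.1813 0.6655]  S=[0.9096]  K=[0.5588; -0.0457]  nu=[-5.4281]  x^+=[1.0166, -1.4754]  P^+=[0.2623 -0.1581; -0.1581 0.6636]
step 3: x^-=[1.2561, -1.4076]  P^-=[0.5060 -0.2032; -0.2032 0.7029]  S=[0.8616]  K=[0.5377; -0.0646]  nu=[0.8095]  x^+=[1.6914, -1.4599]  P^+=[0.2569 -0.1733; -0.1733 0.6993]
step 4: x^-=[2.0996, -1.5161]  P^-=[0.4971 -0.2175; -0.2175 0.7319]  S=[0.8480]  K=[0.5323; -0.0752]  nu=[0.0388]  x^+=[2.1202, -1.5191]  P^+=[0.2568 -0.1835; -0.1835 0.7271]
step 5: x^-=[2.6351, -1.6425]  P^-=[0.4967 -0.2278; -0.2278 0.7540]  S=[0.8443]  K=[0.5317; -0.0823]  nu=[-1.5902]  x^+=[1.7897, -1.5116]  P^+=[0.2581 -0.1909; -0.1909 0.7483]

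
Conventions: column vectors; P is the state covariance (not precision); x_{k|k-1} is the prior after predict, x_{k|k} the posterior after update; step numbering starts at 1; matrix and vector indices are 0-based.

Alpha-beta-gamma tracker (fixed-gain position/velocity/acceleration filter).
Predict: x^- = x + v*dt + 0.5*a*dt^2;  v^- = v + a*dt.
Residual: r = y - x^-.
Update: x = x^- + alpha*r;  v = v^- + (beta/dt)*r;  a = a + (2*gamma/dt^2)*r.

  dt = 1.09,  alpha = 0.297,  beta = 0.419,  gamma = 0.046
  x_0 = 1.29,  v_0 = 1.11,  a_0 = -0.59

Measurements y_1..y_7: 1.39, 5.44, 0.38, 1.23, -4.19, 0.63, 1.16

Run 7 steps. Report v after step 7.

step 1: x_pred=2.1494  r=-0.7594  x^+=1.9239  v^+=0.1750  a^+=-0.6488
step 2: x_pred=1.7292  r=3.7108  x^+=2.8313  v^+=0.8942  a^+=-0.3615
step 3: x_pred=3.5913  r=-3.2113  x^+=2.6375  v^+=-0.7342  a^+=-0.6101
step 4: x_pred=1.4748  r=-0.2448  x^+=1.4021  v^+=-1.4933  a^+=-0.6291
step 5: x_pred=-0.5993  r=-3.5907  x^+=-1.6657  v^+=-3.5593  a^+=-0.9071
step 6: x_pred=-6.0843  r=6.7143  x^+=-4.0901  v^+=-1.9671  a^+=-0.3872
step 7: x_pred=-6.4643  r=7.6243  x^+=-4.1999  v^+=0.5417  a^+=0.2032

v_post = 0.5417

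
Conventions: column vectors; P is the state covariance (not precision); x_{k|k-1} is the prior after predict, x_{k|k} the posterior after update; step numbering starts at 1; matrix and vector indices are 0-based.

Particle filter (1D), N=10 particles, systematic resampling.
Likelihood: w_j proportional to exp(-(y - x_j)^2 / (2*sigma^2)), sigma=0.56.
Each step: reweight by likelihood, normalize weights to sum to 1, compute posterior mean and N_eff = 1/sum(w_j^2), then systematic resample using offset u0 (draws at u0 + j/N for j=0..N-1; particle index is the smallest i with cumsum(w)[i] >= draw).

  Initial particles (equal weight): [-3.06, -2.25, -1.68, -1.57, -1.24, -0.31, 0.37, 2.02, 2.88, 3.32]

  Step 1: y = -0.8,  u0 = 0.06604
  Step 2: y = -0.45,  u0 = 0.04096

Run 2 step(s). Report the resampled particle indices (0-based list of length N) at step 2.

resampled_idx = [1, 3, 5, 6, 6, 7, 7, 8, 8, 9]

step 1: w=[0.0001, 0.0156, 0.1297, 0.1732, 0.3273, 0.3039, 0.0502, 0.0000, 0.0000, 0.0000]  mean=-1.0066  Neff=4.0153  idx=[2, 3, 3, 4, 4, 4, 5, 5, 5, 6]
step 2: w=[0.0190, 0.0287, 0.0287, 0.0783, 0.0783, 0.0783, 0.2054, 0.2054, 0.2054, 0.0725]  mean=-0.5775  Neff=6.5699  idx=[1, 3, 5, 6, 6, 7, 7, 8, 8, 9]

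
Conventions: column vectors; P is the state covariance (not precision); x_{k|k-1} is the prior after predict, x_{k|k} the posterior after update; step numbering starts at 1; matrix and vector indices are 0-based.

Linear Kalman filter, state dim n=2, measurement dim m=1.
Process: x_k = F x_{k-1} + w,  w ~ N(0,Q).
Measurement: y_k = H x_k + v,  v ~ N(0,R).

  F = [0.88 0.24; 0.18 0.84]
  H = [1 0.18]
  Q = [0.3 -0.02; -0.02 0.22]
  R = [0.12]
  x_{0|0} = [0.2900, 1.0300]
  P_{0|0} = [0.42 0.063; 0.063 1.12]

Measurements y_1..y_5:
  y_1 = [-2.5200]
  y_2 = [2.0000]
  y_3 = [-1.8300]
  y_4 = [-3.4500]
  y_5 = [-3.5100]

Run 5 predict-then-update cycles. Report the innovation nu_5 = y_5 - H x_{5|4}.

innov = [-0.5485]

step 1: x^-=[0.5024, 0.9174]  P^-=[0.7164 0.3216; 0.3216 1.0429]  S=[0.9859]  K=[0.7853; 0.5166]  nu=[-3.1875]  x^+=[-2.0008, -0.7293]  P^+=[0.1083 -0.0784; -0.0784 0.7798]
step 2: x^-=[-1.9357, -0.9727]  P^-=[0.3957 0.0931; 0.0931 0.7500]  S=[0.5735]  K=[0.7192; 0.3977]  nu=[4.1108]  x^+=[1.0207, 0.6619]  P^+=[0.0991 -0.0710; -0.0710 0.6594]
step 3: x^-=[1.0571, 0.7398]  P^-=[0.3847 0.0731; 0.0731 0.6670]  S=[0.5527]  K=[0.7200; 0.3495]  nu=[-3.0203]  x^+=[-1.1173, -0.3158]  P^+=[0.0983 -0.0660; -0.0660 0.5995]
step 4: x^-=[-1.0591, -0.4664]  P^-=[0.3828 0.0648; 0.0648 0.6262]  S=[0.5464]  K=[0.7219; 0.3249]  nu=[-2.3070]  x^+=[-2.7245, -1.2160]  P^+=[0.0980 -0.0633; -0.0633 0.5685]
step 5: x^-=[-2.6894, -1.5118]  P^-=[0.3819 0.0606; 0.0606 0.6052]  S=[0.5433]  K=[0.7230; 0.3120]  nu=[-0.5485]  x^+=[-3.0859, -1.6830]  P^+=[0.0979 -0.0620; -0.0620 0.5523]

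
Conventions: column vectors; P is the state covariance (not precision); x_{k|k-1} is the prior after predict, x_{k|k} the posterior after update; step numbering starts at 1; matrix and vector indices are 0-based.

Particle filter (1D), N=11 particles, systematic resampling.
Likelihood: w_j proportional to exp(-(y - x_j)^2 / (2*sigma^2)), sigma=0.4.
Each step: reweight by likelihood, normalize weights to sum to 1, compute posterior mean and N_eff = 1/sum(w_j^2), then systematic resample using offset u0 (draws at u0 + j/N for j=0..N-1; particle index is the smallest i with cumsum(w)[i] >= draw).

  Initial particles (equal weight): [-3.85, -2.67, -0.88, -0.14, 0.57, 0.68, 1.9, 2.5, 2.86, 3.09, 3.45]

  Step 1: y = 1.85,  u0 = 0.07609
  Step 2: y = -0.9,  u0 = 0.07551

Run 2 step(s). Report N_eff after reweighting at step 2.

N_eff = 8.0000

step 1: w=[0.0000, 0.0000, 0.0000, 0.0000, 0.0045, 0.0104, 0.7466, 0.2010, 0.0310, 0.0062, 0.0003]  mean=2.0394  Neff=1.6695  idx=[6, 6, 6, 6, 6, 6, 6, 6, 7, 7, 8]
step 2: w=[0.1250, 0.1250, 0.1250, 0.1250, 0.1250, 0.1250, 0.1250, 0.1250, 0.0000, 0.0000, 0.0000]  mean=1.9000  Neff=8.0000  idx=[0, 1, 2, 2, 3, 4, 4, 5, 6, 7, 7]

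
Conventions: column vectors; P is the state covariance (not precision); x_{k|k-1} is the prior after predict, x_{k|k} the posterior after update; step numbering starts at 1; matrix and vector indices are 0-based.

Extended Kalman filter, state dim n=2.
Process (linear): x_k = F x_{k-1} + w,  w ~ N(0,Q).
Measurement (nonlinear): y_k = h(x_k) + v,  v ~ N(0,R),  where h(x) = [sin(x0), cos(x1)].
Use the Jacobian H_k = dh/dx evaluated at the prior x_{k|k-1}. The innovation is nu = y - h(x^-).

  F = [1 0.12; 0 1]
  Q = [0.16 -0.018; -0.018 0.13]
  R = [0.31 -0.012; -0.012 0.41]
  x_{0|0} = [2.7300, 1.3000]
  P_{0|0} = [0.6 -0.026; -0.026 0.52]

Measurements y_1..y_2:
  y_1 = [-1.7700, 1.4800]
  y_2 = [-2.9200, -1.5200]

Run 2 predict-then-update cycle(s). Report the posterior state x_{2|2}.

step 1: x^-=[2.8860, 1.3000]  P^-=[0.7612 0.0184; 0.0184 0.6500]  H_jac=[-0.9675 0.0000; 0.0000 -0.9636]  S=[1.0226 0.0052; 0.0052 1.0135]  K=[-0.7202 -0.0138; -0.0143 -0.6179]  nu=[-2.0228, 1.2125]  x^+=[4.3260, 0.5797]  P^+=[0.2306 -0.0031; -0.0031 0.2627]
step 2: x^-=[4.3956, 0.5797]  P^-=[0.3936 0.0104; 0.0104 0.3927]  H_jac=[-0.3115 0.0000; 0.0000 -0.5478]  S=[0.3482 -0.0102; -0.0102 0.5278]  K=[-0.3527 -0.0177; -0.0213 -0.4080]  nu=[-1.9698, -2.3566]  x^+=[5.1319, 1.5832]  P^+=[0.3503 0.0055; 0.0055 0.3049]

x_post = [5.1319, 1.5832]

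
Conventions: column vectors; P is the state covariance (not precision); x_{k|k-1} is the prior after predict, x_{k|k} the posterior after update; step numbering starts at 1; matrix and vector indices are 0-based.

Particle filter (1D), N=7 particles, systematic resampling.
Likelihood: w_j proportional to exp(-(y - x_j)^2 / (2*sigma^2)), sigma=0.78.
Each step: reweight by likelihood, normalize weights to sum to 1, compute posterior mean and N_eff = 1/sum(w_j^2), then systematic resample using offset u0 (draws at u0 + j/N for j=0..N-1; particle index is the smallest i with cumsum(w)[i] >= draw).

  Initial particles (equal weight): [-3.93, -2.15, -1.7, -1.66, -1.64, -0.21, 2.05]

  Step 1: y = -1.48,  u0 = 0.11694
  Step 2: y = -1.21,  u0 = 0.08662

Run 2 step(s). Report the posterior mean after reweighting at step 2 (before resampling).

post_mean = -1.5880

step 1: w=[0.0019, 0.1783, 0.2478, 0.2511, 0.2525, 0.0685, 0.0000]  mean=-1.6571  Neff=4.4511  idx=[1, 2, 2, 3, 4, 4, 5]
step 2: w=[0.0943, 0.1600, 0.1600, 0.1650, 0.1675, 0.1675, 0.0857]  mean=-1.5880  Neff=6.6325  idx=[0, 1, 2, 3, 4, 5, 6]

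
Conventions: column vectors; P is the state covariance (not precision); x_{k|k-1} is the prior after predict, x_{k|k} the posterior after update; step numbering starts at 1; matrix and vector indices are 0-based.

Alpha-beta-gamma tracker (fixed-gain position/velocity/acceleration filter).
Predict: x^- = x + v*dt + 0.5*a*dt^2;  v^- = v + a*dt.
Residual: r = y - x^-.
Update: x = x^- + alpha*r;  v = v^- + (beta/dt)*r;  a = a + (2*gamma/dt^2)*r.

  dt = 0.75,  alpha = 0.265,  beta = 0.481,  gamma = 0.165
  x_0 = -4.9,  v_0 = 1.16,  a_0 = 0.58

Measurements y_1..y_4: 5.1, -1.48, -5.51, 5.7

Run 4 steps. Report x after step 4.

step 1: x_pred=-3.8669  r=8.9669  x^+=-1.4907  v^+=7.3458  a^+=5.8406
step 2: x_pred=5.6613  r=-7.1413  x^+=3.7689  v^+=7.1462  a^+=1.6510
step 3: x_pred=9.5929  r=-15.1029  x^+=5.5906  v^+=-1.3015  a^+=-7.2094
step 4: x_pred=2.5868  r=3.1132  x^+=3.4118  v^+=-4.7120  a^+=-5.3830

x_post = 3.4118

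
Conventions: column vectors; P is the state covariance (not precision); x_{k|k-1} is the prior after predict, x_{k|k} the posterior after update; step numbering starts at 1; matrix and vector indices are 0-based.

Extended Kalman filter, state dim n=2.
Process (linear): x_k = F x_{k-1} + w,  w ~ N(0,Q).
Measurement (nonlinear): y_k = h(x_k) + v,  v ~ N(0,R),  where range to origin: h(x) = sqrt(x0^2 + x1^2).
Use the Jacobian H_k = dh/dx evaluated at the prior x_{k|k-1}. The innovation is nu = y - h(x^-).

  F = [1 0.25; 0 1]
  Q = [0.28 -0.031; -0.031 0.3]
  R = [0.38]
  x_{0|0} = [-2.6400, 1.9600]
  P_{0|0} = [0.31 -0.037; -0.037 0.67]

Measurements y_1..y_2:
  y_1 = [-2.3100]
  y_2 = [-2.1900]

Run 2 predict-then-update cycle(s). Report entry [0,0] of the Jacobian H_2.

H_jac[0,0] = -0.4587

step 1: x^-=[-2.1500, 1.9600]  P^-=[0.6134 0.0995; 0.0995 0.9700]  H_jac=[-0.7390 0.6737]  S=[1.0562]  K=[-0.3657; 0.5491]  nu=[-5.2193]  x^+=[-0.2412, -0.9060]  P^+=[0.4721 0.3116; 0.3116 0.6515]
step 2: x^-=[-0.4677, -0.9060]  P^-=[0.9486 0.4435; 0.4435 0.9515]  H_jac=[-0.4587 -0.8886]  S=[1.6925]  K=[-0.4900; -0.6198]  nu=[-3.2096]  x^+=[1.1048, 1.0832]  P^+=[0.5424 -0.0705; -0.0705 0.3014]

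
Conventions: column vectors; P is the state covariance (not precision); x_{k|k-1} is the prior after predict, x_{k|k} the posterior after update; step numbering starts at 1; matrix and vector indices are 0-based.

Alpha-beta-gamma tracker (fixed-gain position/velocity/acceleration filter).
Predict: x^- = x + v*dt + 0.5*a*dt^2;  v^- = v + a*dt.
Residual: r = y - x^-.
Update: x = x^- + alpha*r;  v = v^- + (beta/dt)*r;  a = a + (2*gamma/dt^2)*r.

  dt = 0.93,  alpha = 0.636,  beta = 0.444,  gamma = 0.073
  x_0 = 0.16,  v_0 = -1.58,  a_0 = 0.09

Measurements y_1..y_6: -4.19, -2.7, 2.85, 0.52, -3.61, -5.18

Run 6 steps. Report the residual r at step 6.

resid = -4.4400

step 1: x_pred=-1.2705  r=-2.9195  x^+=-3.1273  v^+=-2.8901  a^+=-0.4028
step 2: x_pred=-5.9893  r=3.2893  x^+=-3.8973  v^+=-1.6944  a^+=0.1524
step 3: x_pred=-5.4072  r=8.2572  x^+=-0.1556  v^+=2.3895  a^+=1.5463
step 4: x_pred=2.7353  r=-2.2153  x^+=1.3264  v^+=2.7699  a^+=1.1723
step 5: x_pred=4.4094  r=-8.0194  x^+=-0.6910  v^+=0.0316  a^+=-0.1814
step 6: x_pred=-0.7400  r=-4.4400  x^+=-3.5639  v^+=-2.2568  a^+=-0.9309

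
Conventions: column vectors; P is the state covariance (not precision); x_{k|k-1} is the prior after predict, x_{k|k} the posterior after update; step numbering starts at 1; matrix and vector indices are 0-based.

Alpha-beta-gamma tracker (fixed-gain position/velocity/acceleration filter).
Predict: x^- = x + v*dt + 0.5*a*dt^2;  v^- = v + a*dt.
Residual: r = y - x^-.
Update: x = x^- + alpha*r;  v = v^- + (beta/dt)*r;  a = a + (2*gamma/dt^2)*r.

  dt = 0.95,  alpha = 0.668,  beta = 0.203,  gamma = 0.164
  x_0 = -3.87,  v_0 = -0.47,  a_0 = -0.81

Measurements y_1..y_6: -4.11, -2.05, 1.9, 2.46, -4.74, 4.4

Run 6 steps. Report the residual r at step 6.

step 1: x_pred=-4.6820  r=0.5720  x^+=-4.2999  v^+=-1.1173  a^+=-0.6021
step 2: x_pred=-5.6330  r=3.5830  x^+=-3.2396  v^+=-0.9236  a^+=0.7001
step 3: x_pred=-3.8011  r=5.7011  x^+=0.0072  v^+=0.9597  a^+=2.7721
step 4: x_pred=2.1698  r=0.2902  x^+=2.3637  v^+=3.6551  a^+=2.8775
step 5: x_pred=7.1345  r=-11.8745  x^+=-0.7977  v^+=3.8514  a^+=-1.4381
step 6: x_pred=2.2122  r=2.1878  x^+=3.6737  v^+=2.9527  a^+=-0.6430

resid = 2.1878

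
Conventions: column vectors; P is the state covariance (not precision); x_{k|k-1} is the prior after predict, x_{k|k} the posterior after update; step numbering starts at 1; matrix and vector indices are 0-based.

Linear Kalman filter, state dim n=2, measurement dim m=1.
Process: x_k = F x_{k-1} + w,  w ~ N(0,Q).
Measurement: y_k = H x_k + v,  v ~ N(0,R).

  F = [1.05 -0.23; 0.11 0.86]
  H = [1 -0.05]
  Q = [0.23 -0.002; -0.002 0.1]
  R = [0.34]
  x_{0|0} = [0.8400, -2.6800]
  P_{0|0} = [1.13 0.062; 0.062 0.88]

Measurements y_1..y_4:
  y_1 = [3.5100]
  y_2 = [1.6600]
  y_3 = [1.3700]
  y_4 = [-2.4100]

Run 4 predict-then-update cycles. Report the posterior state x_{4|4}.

step 1: x^-=[1.4984, -2.2124]  P^-=[1.4924 0.0089; 0.0089 0.7763]  S=[1.8335]  K=[0.8137; -0.0163]  nu=[1.9010]  x^+=[3.0453, -2.2434]  P^+=[0.2783 0.0332; 0.0332 0.7758]
step 2: x^-=[3.7136, -1.5944]  P^-=[0.5618 -0.0941; -0.0941 0.6834]  S=[0.9130]  K=[0.6206; -0.1405]  nu=[-2.1333]  x^+=[2.3897, -1.2946]  P^+=[0.2103 -0.0145; -0.0145 0.6654]
step 3: x^-=[2.8070, -0.8505]  P^-=[0.5040 -0.1221; -0.1221 0.5919]  S=[0.8577]  K=[0.5948; -0.1768]  nu=[-1.4795]  x^+=[1.9270, -0.5889]  P^+=[0.2006 -0.0319; -0.0319 0.5651]
step 4: x^-=[2.1588, -0.2945]  P^-=[0.4965 -0.1186; -0.1186 0.5143]  S=[0.8496]  K=[0.5913; -0.1698]  nu=[-4.5836]  x^+=[-0.5515, 0.4840]  P^+=[0.1994 -0.0332; -0.0332 0.4898]

x_post = [-0.5515, 0.4840]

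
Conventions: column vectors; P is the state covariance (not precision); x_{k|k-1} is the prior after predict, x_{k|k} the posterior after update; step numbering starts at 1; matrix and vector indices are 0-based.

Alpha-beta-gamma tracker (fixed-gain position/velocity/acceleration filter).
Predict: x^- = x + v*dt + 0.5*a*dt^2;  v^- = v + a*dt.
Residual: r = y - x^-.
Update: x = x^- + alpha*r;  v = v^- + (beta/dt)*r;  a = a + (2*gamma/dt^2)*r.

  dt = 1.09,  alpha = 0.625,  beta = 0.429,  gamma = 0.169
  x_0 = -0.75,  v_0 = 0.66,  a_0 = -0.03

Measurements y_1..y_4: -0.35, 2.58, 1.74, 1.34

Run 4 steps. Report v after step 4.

step 1: x_pred=-0.0484  r=-0.3016  x^+=-0.2369  v^+=0.5086  a^+=-0.1158
step 2: x_pred=0.2487  r=2.3313  x^+=1.7058  v^+=1.2999  a^+=0.5474
step 3: x_pred=3.4479  r=-1.7079  x^+=2.3805  v^+=1.2245  a^+=0.0616
step 4: x_pred=3.7517  r=-2.4117  x^+=2.2444  v^+=0.3424  a^+=-0.6245

v_post = 0.3424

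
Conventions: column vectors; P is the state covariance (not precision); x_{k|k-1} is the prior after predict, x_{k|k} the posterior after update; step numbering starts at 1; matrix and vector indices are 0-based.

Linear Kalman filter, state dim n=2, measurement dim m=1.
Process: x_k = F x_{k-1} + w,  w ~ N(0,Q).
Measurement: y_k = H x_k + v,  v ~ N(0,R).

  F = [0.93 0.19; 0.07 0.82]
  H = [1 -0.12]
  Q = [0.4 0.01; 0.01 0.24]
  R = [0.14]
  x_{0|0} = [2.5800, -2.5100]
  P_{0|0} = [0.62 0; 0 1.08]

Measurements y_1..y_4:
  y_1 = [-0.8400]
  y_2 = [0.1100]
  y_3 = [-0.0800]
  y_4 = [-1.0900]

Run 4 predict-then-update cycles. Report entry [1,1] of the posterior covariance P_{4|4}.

P_post[1,1] = 0.7614

step 1: x^-=[1.9225, -1.8776]  P^-=[0.9752 0.2186; 0.2186 0.9692]  S=[1.0767]  K=[0.8814; 0.0950]  nu=[-2.9878]  x^+=[-0.7109, -2.1615]  P^+=[0.1388 0.1284; 0.1284 0.9595]
step 2: x^-=[-1.0718, -1.8222]  P^-=[0.6001 0.2682; 0.2682 0.9006]  S=[0.6887]  K=[0.8246; 0.2325]  nu=[0.9632]  x^+=[-0.2776, -1.5983]  P^+=[0.1318 0.1362; 0.1362 0.8634]
step 3: x^-=[-0.5618, -1.3300]  P^-=[0.5933 0.2587; 0.2587 0.8368]  S=[0.6832]  K=[0.8229; 0.2317]  nu=[0.3222]  x^+=[-0.2967, -1.2554]  P^+=[0.1306 0.1285; 0.1285 0.8001]
step 4: x^-=[-0.5144, -1.0502]  P^-=[0.5873 0.2428; 0.2428 0.7934]  S=[0.6804]  K=[0.8203; 0.2170]  nu=[-0.7016]  x^+=[-1.0899, -1.2024]  P^+=[0.1294 0.1217; 0.1217 0.7614]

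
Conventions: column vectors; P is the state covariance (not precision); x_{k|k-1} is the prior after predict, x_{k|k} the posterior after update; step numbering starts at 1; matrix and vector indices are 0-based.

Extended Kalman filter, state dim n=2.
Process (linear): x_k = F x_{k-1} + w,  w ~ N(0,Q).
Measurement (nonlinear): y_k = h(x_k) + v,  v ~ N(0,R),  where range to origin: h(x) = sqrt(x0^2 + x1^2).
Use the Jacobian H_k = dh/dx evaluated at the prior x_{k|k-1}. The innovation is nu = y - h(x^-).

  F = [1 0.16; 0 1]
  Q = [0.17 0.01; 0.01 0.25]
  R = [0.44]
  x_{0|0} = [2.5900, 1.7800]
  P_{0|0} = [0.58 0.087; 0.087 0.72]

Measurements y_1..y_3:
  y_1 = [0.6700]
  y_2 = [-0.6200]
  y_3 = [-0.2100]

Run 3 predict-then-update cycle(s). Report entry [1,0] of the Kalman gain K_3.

step 1: x^-=[2.8748, 1.7800]  P^-=[0.7963 0.2122; 0.2122 0.9700]  H_jac=[0.8502 0.5264]  S=[1.4744]  K=[0.5349; 0.4687]  nu=[-2.7113]  x^+=[1.4244, 0.5092]  P^+=[0.3744 -0.1575; -0.1575 0.6461]
step 2: x^-=[1.5059, 0.5092]  P^-=[0.5105 -0.0441; -0.0441 0.8961]  H_jac=[0.9473 0.3203]  S=[0.9633]  K=[0.4874; 0.2546]  nu=[-2.2097]  x^+=[0.4290, -0.0534]  P^+=[0.2817 -0.1636; -0.1636 0.8336]
step 3: x^-=[0.4205, -0.0534]  P^-=[0.4207 -0.0202; -0.0202 1.0836]  H_jac=[0.9920 -0.1260]  S=[0.8763]  K=[0.4792; -0.1787]  nu=[-0.6338]  x^+=[0.1167, 0.0599]  P^+=[0.2195 0.0548; 0.0548 1.0557]

K[1,0] = -0.1787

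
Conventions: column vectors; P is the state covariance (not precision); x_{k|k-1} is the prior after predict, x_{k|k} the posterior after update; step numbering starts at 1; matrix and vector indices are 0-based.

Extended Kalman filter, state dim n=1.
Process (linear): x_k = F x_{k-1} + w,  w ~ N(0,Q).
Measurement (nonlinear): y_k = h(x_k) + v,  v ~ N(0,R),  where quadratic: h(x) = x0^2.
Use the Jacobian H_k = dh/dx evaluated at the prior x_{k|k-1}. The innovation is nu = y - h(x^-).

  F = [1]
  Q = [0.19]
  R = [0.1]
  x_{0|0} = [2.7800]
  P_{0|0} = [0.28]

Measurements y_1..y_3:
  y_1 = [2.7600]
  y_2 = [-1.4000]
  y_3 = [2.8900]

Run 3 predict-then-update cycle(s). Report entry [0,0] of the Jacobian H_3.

step 1: x^-=[2.7800]  P^-=[0.4700]  H_jac=[5.5600]  S=[14.6294]  K=[0.1786]  nu=[-4.9684]  x^+=[1.8925]  P^+=[0.0032]
step 2: x^-=[1.8925]  P^-=[0.1932]  H_jac=[3.7850]  S=[2.8680]  K=[0.2550]  nu=[-4.9816]  x^+=[0.6223]  P^+=[0.0067]
step 3: x^-=[0.6223]  P^-=[0.1967]  H_jac=[1.2445]  S=[0.4047]  K=[0.6050]  nu=[2.5028]  x^+=[2.1364]  P^+=[0.0486]

H_jac[0,0] = 1.2445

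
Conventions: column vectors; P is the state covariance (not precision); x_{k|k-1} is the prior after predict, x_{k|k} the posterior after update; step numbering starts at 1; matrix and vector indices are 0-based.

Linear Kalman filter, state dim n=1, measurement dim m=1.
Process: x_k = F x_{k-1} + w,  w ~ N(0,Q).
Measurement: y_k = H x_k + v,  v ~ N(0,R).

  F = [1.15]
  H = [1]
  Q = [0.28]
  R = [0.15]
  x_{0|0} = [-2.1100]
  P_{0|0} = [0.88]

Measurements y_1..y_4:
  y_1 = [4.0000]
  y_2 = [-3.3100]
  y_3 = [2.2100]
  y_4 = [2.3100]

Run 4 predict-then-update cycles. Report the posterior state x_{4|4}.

step 1: x^-=[-2.4265]  P^-=[1.4438]  S=[1.5938]  K=[0.9059]  nu=[6.4265]  x^+=[3.3952]  P^+=[0.1359]
step 2: x^-=[3.9044]  P^-=[0.4597]  S=[0.6097]  K=[0.7540]  nu=[-7.2144]  x^+=[-1.5351]  P^+=[0.1131]
step 3: x^-=[-1.7654]  P^-=[0.4296]  S=[0.5796]  K=[0.7412]  nu=[3.9754]  x^+=[1.1811]  P^+=[0.1112]
step 4: x^-=[1.3583]  P^-=[0.4270]  S=[0.5770]  K=[0.7400]  nu=[0.9517]  x^+=[2.0626]  P^+=[0.1110]

x_post = [2.0626]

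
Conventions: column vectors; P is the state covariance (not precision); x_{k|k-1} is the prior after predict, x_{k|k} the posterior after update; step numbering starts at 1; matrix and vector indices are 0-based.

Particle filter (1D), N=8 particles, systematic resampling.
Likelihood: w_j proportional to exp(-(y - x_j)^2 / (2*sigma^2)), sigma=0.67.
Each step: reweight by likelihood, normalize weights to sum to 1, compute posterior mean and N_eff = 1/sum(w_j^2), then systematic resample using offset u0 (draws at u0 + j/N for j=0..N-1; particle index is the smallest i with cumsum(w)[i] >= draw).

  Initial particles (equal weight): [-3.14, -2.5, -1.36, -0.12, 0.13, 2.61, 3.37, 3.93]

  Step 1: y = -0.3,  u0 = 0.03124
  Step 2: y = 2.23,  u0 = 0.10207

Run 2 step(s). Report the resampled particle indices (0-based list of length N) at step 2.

resampled_idx = [2, 4, 5, 5, 6, 6, 7, 7]

step 1: w=[0.0001, 0.0022, 0.1382, 0.4661, 0.3933, 0.0000, 0.0000, 0.0000]  mean=-0.1984  Neff=2.5569  idx=[2, 3, 3, 3, 3, 4, 4, 4]
step 2: w=[0.0000, 0.0696, 0.0696, 0.0696, 0.0696, 0.2405, 0.2405, 0.2405]  mean=0.0603  Neff=5.1848  idx=[2, 4, 5, 5, 6, 6, 7, 7]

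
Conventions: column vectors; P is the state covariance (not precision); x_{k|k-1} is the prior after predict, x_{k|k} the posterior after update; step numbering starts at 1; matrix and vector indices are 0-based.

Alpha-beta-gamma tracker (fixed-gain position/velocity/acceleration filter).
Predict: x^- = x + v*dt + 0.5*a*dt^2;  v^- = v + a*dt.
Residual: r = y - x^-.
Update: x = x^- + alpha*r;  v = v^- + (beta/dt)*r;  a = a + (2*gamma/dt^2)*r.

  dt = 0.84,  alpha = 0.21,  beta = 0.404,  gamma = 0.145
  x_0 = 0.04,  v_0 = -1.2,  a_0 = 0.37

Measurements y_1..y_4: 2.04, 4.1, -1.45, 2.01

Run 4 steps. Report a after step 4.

a_post = -1.5654

step 1: x_pred=-0.8375  r=2.8775  x^+=-0.2332  v^+=0.4947  a^+=1.5526
step 2: x_pred=0.7301  r=3.3699  x^+=1.4378  v^+=3.4197  a^+=2.9376
step 3: x_pred=5.3467  r=-6.7967  x^+=3.9194  v^+=2.6184  a^+=0.1442
step 4: x_pred=6.1697  r=-4.1597  x^+=5.2962  v^+=0.7389  a^+=-1.5654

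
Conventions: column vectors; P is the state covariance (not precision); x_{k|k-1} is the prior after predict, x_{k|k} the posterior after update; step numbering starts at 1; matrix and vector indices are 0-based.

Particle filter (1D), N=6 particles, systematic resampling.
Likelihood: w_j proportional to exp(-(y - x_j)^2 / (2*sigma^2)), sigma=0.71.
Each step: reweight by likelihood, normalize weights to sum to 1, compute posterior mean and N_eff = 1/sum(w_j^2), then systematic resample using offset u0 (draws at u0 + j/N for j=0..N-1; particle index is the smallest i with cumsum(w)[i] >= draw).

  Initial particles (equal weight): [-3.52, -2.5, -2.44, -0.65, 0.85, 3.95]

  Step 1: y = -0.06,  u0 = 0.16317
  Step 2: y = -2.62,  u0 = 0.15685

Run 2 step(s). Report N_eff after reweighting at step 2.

N_eff = 3.0018

step 1: w=[0.0000, 0.0024, 0.0031, 0.6134, 0.3811, 0.0000]  mean=-0.0884  Neff=1.9175  idx=[3, 3, 3, 4, 4, 4]
step 2: w=[0.3332, 0.3332, 0.3332, 0.0001, 0.0001, 0.0001]  mean=-0.6495  Neff=3.0018  idx=[0, 0, 1, 1, 2, 2]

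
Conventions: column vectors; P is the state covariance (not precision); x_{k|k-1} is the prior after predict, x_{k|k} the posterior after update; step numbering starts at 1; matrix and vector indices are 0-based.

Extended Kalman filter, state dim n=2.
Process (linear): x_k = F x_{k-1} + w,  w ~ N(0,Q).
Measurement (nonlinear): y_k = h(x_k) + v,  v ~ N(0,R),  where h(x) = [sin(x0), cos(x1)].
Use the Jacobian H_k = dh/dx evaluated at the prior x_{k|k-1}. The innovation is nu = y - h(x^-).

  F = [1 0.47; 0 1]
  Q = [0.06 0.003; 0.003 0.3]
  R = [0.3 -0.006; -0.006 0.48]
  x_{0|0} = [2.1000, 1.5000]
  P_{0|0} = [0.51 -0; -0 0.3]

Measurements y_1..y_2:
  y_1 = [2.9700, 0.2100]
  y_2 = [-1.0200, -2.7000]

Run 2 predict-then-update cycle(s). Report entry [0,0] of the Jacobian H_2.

step 1: x^-=[2.8050, 1.5000]  P^-=[0.6363 0.1440; 0.1440 0.6000]  H_jac=[-0.9439 0.0000; 0.0000 -0.9975]  S=[0.8669 0.1296; 0.1296 1.0770]  K=[-0.6852 -0.0509; -0.0751 -0.5467]  nu=[2.6397, 0.1393]  x^+=[0.9892, 1.2257]  P^+=[0.2175 0.0204; 0.0204 0.2626]
step 2: x^-=[1.5653, 1.2257]  P^-=[0.3546 0.1468; 0.1468 0.5626]  H_jac=[0.0055 0.0000; 0.0000 -0.9410]  S=[0.3000 -0.0068; -0.0068 0.9782]  K=[0.0034 -0.1412; -0.0095 -0.5413]  nu=[-2.0200, -3.0383]  x^+=[1.9875, 2.8895]  P^+=[0.3351 0.0720; 0.0720 0.2760]

H_jac[0,0] = 0.0055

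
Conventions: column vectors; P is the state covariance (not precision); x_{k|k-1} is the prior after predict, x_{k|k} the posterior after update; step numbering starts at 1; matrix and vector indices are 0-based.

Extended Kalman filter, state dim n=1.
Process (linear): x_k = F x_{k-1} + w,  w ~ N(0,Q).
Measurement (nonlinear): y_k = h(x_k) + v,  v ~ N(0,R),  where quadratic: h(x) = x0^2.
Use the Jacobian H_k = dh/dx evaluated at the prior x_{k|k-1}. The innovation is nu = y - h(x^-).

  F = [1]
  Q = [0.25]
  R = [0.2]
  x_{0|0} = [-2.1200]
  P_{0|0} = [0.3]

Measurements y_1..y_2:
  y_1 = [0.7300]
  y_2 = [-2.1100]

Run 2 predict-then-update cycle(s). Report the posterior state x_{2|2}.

x_post = [0.0587]

step 1: x^-=[-2.1200]  P^-=[0.5500]  H_jac=[-4.2400]  S=[10.0877]  K=[-0.2312]  nu=[-3.7644]  x^+=[-1.2498]  P^+=[0.0109]
step 2: x^-=[-1.2498]  P^-=[0.2609]  H_jac=[-2.4995]  S=[1.8301]  K=[-0.3564]  nu=[-3.6719]  x^+=[0.0587]  P^+=[0.0285]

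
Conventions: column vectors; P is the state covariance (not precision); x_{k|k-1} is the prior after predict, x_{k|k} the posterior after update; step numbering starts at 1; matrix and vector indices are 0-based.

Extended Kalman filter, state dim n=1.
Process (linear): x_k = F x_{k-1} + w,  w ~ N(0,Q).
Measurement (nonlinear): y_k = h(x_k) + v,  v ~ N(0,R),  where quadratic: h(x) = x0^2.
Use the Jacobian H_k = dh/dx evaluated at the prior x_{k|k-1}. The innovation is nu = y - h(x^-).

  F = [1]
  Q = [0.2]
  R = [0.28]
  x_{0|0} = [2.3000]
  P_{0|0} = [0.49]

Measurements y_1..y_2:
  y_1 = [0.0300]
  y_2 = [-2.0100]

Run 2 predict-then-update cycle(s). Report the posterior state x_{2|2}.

step 1: x^-=[2.3000]  P^-=[0.6900]  H_jac=[4.6000]  S=[14.8804]  K=[0.2133]  nu=[-5.2600]  x^+=[1.1780]  P^+=[0.0130]
step 2: x^-=[1.1780]  P^-=[0.2130]  H_jac=[2.3561]  S=[1.4623]  K=[0.3432]  nu=[-3.3978]  x^+=[0.0120]  P^+=[0.0408]

x_post = [0.0120]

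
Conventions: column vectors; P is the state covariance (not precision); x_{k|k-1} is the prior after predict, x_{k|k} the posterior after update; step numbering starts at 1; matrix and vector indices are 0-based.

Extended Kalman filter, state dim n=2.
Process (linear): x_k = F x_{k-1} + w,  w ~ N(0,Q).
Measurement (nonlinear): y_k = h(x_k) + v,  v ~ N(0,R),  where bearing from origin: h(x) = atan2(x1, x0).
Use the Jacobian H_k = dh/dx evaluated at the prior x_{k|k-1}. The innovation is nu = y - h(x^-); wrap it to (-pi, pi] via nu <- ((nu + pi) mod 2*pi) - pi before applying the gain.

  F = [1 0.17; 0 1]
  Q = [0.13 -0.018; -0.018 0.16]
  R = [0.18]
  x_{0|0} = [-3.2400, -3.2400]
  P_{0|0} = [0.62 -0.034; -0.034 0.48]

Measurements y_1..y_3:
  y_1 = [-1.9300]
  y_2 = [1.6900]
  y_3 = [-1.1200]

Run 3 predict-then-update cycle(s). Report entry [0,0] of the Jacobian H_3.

step 1: x^-=[-3.7908, -3.2400]  P^-=[0.7523 0.0296; 0.0296 0.6400]  H_jac=[0.1303 -0.1524]  S=[0.2065]  K=[0.4529; -0.4538]  nu=[0.5044]  x^+=[-3.5624, -3.4689]  P^+=[0.7100 0.0720; 0.0720 0.5975]
step 2: x^-=[-4.1521, -3.4689]  P^-=[0.8817 0.1556; 0.1556 0.7575]  H_jac=[0.1185 -0.1418]  S=[0.2024]  K=[0.4072; -0.4397]  nu=[-2.1476]  x^+=[-5.0266, -2.5245]  P^+=[0.8482 0.1918; 0.1918 0.7183]
step 3: x^-=[-5.4558, -2.5245]  P^-=[1.0642 0.2960; 0.2960 0.8783]  H_jac=[0.0699 -0.1510]  S=[0.1990]  K=[0.1491; -0.5625]  nu=[1.5882]  x^+=[-5.2190, -3.4179]  P^+=[1.0597 0.3126; 0.3126 0.8154]

H_jac[0,0] = 0.0699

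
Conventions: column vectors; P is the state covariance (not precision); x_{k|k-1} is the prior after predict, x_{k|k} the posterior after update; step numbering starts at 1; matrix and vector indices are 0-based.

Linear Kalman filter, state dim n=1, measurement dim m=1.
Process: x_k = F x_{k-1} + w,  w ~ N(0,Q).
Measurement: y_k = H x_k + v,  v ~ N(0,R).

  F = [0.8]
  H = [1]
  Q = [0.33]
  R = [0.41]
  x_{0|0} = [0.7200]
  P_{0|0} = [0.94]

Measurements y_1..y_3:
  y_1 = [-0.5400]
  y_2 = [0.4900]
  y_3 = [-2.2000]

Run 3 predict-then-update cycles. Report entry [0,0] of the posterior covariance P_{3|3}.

P_post[0,0] = 0.2202

step 1: x^-=[0.5760]  P^-=[0.9316]  S=[1.3416]  K=[0.6944]  nu=[-1.1160]  x^+=[-0.1989]  P^+=[0.2847]
step 2: x^-=[-0.1592]  P^-=[0.5122]  S=[0.9222]  K=[0.5554]  nu=[0.6492]  x^+=[0.2014]  P^+=[0.2277]
step 3: x^-=[0.1611]  P^-=[0.4757]  S=[0.8857]  K=[0.5371]  nu=[-2.3611]  x^+=[-1.1071]  P^+=[0.2202]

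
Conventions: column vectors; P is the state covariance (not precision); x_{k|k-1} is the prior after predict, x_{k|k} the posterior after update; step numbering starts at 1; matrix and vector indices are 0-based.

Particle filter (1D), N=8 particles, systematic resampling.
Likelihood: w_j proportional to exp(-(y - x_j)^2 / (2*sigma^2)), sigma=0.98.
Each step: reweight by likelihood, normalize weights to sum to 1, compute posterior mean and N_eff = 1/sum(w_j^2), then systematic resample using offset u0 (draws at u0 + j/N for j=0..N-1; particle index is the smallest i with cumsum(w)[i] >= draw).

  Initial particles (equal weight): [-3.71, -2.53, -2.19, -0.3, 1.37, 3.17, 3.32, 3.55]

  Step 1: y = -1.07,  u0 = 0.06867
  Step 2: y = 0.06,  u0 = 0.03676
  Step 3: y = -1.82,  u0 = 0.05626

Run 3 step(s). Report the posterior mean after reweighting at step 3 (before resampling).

post_mean = -0.8802

step 1: w=[0.0160, 0.1990, 0.3142, 0.4434, 0.0272, 0.0001, 0.0000, 0.0000]  mean=-1.3466  Neff=2.9765  idx=[1, 1, 2, 2, 3, 3, 3, 3]
step 2: w=[0.0077, 0.0077, 0.0182, 0.0182, 0.2371, 0.2371, 0.2371, 0.2371]  mean=-0.4031  Neff=4.4335  idx=[3, 4, 4, 5, 6, 6, 7, 7]
step 3: w=[0.3070, 0.0990, 0.0990, 0.0990, 0.0990, 0.0990, 0.0990, 0.0990]  mean=-0.8802  Neff=6.1410  idx=[0, 0, 0, 2, 3, 4, 6, 7]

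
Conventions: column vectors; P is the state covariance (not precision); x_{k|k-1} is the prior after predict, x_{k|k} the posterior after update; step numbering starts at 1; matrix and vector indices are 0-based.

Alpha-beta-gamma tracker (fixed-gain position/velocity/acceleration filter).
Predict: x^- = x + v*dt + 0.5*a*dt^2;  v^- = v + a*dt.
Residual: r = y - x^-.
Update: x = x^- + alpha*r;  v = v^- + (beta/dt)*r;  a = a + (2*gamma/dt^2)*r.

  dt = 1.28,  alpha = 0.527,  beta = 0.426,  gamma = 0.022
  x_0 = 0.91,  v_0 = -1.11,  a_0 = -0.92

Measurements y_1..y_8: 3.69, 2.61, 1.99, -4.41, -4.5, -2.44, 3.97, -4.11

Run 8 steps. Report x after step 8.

step 1: x_pred=-1.2645  r=4.9545  x^+=1.3465  v^+=-0.6387  a^+=-0.7869
step 2: x_pred=-0.1157  r=2.7257  x^+=1.3208  v^+=-0.7389  a^+=-0.7137
step 3: x_pred=-0.2097  r=2.1997  x^+=0.9496  v^+=-0.9204  a^+=-0.6547
step 4: x_pred=-0.7648  r=-3.6452  x^+=-2.6858  v^+=-2.9715  a^+=-0.7526
step 5: x_pred=-7.1059  r=2.6059  x^+=-5.7326  v^+=-3.0675  a^+=-0.6826
step 6: x_pred=-10.2182  r=7.7782  x^+=-6.1191  v^+=-1.3526  a^+=-0.4737
step 7: x_pred=-8.2384  r=12.2084  x^+=-1.8046  v^+=2.1042  a^+=-0.1458
step 8: x_pred=0.7694  r=-4.8794  x^+=-1.8021  v^+=0.2936  a^+=-0.2769

x_post = -1.8021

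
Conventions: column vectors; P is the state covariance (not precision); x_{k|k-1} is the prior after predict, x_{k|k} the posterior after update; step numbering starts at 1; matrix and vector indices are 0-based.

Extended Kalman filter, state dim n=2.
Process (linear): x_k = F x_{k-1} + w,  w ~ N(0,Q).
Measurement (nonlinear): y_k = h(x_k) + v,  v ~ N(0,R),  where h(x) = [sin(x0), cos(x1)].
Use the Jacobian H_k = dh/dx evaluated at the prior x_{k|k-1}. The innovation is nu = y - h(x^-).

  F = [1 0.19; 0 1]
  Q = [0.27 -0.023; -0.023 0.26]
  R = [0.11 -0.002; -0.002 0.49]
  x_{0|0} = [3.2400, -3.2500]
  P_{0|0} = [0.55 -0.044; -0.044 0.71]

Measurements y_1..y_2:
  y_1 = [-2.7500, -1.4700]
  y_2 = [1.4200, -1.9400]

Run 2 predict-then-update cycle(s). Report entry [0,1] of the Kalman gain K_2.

step 1: x^-=[2.6225, -3.2500]  P^-=[0.8289 0.0679; 0.0679 0.9700]  H_jac=[-0.8683 0.0000; 0.0000 -0.1082]  S=[0.7349 0.0044; 0.0044 0.5014]  K=[-0.9793 -0.0061; -0.0790 -0.2086]  nu=[-3.2461, -0.4759]  x^+=[5.8043, -2.8943]  P^+=[0.1241 0.0095; 0.0095 0.9434]
step 2: x^-=[5.2544, -2.8943]  P^-=[0.4317 0.1658; 0.1658 1.2034]  H_jac=[0.5158 0.0000; 0.0000 0.2447]  S=[0.2249 0.0189; 0.0189 0.5621]  K=[0.9870 0.0389; 0.3371 0.5126]  nu=[2.2767, -0.9704]  x^+=[7.4638, -2.6243]  P^+=[0.2103 0.0699; 0.0699 1.0236]

K[0,1] = 0.0389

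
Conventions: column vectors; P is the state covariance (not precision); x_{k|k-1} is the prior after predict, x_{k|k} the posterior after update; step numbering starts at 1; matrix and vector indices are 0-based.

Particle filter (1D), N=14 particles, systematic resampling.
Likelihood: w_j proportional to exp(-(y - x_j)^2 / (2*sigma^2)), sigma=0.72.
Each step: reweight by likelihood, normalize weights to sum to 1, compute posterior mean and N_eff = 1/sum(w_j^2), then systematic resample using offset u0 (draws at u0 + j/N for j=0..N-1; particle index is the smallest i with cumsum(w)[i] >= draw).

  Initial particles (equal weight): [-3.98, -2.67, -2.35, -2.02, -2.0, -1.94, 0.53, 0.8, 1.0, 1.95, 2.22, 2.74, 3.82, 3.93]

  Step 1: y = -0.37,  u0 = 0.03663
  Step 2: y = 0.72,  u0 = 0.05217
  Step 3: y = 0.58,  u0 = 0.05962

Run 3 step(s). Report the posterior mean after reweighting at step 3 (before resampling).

post_mean = 0.6965

step 1: w=[0.0000, 0.0052, 0.0195, 0.0620, 0.0661, 0.0795, 0.3924, 0.2289, 0.1402, 0.0048, 0.0013, 0.0001, 0.0000, 0.0000]  mean=0.0722  Neff=4.1500  idx=[3, 4, 5, 6, 6, 6, 6, 6, 6, 7, 7, 7, 8, 8]
step 2: w=[0.0001, 0.0001, 0.0001, 0.0908, 0.0908, 0.0908, 0.0908, 0.0908, 0.0908, 0.0935, 0.0935, 0.0935, 0.0872, 0.0872]  mean=0.6871  Neff=10.9997  idx=[3, 4, 5, 5, 6, 7, 8, 9, 9, 10, 11, 12, 12, 13]
step 3: w=[0.0748, 0.0748, 0.0748, 0.0748, 0.0748, 0.0748, 0.0748, 0.0716, 0.0716, 0.0716, 0.0716, 0.0633, 0.0633, 0.0633]  mean=0.6965  Neff=13.9452  idx=[0, 1, 2, 3, 4, 5, 6, 7, 8, 9, 10, 11, 12, 13]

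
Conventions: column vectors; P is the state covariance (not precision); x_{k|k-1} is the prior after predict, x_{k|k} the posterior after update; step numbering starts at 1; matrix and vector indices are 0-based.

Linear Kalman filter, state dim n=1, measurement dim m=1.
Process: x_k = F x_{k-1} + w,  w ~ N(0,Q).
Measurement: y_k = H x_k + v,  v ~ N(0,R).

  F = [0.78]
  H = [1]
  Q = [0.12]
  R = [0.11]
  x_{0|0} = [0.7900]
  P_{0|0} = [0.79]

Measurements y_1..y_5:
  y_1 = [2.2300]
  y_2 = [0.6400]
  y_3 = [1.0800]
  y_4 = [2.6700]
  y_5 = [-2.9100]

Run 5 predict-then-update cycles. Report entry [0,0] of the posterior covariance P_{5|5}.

step 1: x^-=[0.6162]  P^-=[0.6006]  S=[0.7106]  K=[0.8452]  nu=[1.6138]  x^+=[1.9802]  P^+=[0.0930]
step 2: x^-=[1.5446]  P^-=[0.1766]  S=[0.2866]  K=[0.6161]  nu=[-0.9046]  x^+=[0.9872]  P^+=[0.0678]
step 3: x^-=[0.7700]  P^-=[0.1612]  S=[0.2712]  K=[0.5944]  nu=[0.3100]  x^+=[0.9543]  P^+=[0.0654]
step 4: x^-=[0.7443]  P^-=[0.1598]  S=[0.2698]  K=[0.5923]  nu=[1.9257]  x^+=[1.8848]  P^+=[0.0651]
step 5: x^-=[1.4702]  P^-=[0.1596]  S=[0.2696]  K=[0.5920]  nu=[-4.3802]  x^+=[-1.1231]  P^+=[0.0651]

P_post[0,0] = 0.0651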